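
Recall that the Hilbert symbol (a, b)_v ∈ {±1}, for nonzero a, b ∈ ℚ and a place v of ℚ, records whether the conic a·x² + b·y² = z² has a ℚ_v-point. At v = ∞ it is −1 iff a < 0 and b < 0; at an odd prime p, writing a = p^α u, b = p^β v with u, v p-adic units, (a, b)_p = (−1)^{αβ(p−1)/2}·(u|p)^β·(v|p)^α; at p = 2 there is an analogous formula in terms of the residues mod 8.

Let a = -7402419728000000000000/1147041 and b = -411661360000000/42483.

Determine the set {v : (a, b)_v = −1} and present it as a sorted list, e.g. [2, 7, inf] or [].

[2, 5, 11, 23, 43, inf]

Mod squares: a ≡ -473, b ≡ -345. Check v ∈ {∞, 2, 3, 5, 7, 11, 17, 23, 43}.
v=∞: -473 < 0 and -345 < 0  ⇒  (a,b)_∞ = -1.
v=23: a=23^2·(≡17), b=23^1·(≡12) mod 23; (17|23)=-1, (12|23)=+1; (−1)^{2·1·11}·(-1)^1·(+1)^2 = -1.
v=43: a=43^3·(≡7), b=43^2·(≡26) mod 43; (7|43)=-1, (26|43)=-1; (−1)^{3·2·21}·(-1)^2·(-1)^3 = -1.
v=11: a=11^1·(≡1), b=11^2·(≡8) mod 11; (1|11)=+1, (8|11)=-1; (−1)^{1·2·5}·(+1)^2·(-1)^1 = -1.
v=17: a=17^-2·(≡5), b=17^-2·(≡3) mod 17; (5|17)=-1, (3|17)=-1; (−1)^{-2·-2·8}·(-1)^-2·(-1)^-2 = +1.
v=2: v_2(a)=16, v_2(b)=10; units ≡ 7, 7 (mod 8); ε·ε+αω+βω = 1·1+16·0+10·0 ≡ 1  ⇒  (a,b)_2 = -1.
v=3: a=3^-4·(≡1), b=3^-1·(≡2) mod 3; (1|3)=+1, (2|3)=-1; (−1)^{-4·-1·1}·(+1)^-1·(-1)^-4 = +1.
v=7: a=7^-2·(≡3), b=7^-2·(≡5) mod 7; (3|7)=-1, (5|7)=-1; (−1)^{-2·-2·3}·(-1)^-2·(-1)^-2 = +1.
v=5: a=5^12·(≡2), b=5^7·(≡4) mod 5; (2|5)=-1, (4|5)=+1; (−1)^{12·7·2}·(-1)^7·(+1)^12 = -1.
Ram(-473, -345) = {2, 5, 11, 23, 43, ∞}; no ℚ_2-point on the conic.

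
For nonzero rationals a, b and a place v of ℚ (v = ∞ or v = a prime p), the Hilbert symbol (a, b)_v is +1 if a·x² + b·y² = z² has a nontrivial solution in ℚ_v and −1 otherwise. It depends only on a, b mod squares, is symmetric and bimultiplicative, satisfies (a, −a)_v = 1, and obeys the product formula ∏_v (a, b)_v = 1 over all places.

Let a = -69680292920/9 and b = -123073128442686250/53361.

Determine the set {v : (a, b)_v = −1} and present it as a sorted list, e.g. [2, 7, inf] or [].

[2, 5, 37, inf]

(a, b) ≡ (-44030, -1258) mod (ℚ^×)²; places V = {2, 3, 5, 7, 11, 17, 37, ∞}.
(a,b)_2: α=3, β=1; u≡1, v≡3 (mod 8); ε(u)ε(v)=0·1, αω(v)=3·1, βω(u)=1·0; sum ≡ 1  ⇒  -1.
(a,b)_11: α=0, u≡9; β=-2, v≡7 (mod 11); (9|11)=+1, (7|11)=-1; sign (−1)^0·+1^-2·-1^0 = +1.
(a,b)_17: α=3, u≡10; β=5, v≡14 (mod 17); (10|17)=-1, (14|17)=-1; sign (−1)^0·-1^5·-1^3 = +1.
(a,b)_7: α=1, u≡6; β=-2, v≡1 (mod 7); (6|7)=-1, (1|7)=+1; sign (−1)^0·-1^-2·+1^1 = +1.
(a,b)_37: α=3, u≡31; β=5, v≡27 (mod 37); (31|37)=-1, (27|37)=+1; sign (−1)^0·-1^5·+1^3 = -1.
(a,b)_3: α=-2, u≡1; β=-2, v≡2 (mod 3); (1|3)=+1, (2|3)=-1; sign (−1)^0·+1^-2·-1^-2 = +1.
(a,b)_∞: sgn(-44030)=−, sgn(-1258)=−, so -1.
(a,b)_5: α=1, u≡4; β=4, v≡2 (mod 5); (4|5)=+1, (2|5)=-1; sign (−1)^0·+1^4·-1^1 = -1.
(-44030, -1258 / ℚ) ramifies at {2, 5, 37, ∞}: a division algebra.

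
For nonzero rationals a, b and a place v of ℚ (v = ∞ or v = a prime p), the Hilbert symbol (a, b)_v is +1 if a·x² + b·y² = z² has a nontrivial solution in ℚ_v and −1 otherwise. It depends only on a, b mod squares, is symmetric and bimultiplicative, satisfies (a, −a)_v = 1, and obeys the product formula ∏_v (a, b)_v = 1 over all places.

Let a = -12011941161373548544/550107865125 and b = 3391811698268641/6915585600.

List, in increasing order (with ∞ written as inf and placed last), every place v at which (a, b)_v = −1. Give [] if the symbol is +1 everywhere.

Mod squares: a ≡ -60605, b ≡ 12121. Check v ∈ {∞, 2, 3, 5, 7, 11, 13, 17, 23, 29, 31, 37}.
v=37: a=37^2·(≡30), b=37^2·(≡15) mod 37; (30|37)=+1, (15|37)=-1; (−1)^{2·2·18}·(+1)^2·(-1)^2 = +1.
v=7: a=7^-2·(≡2), b=7^-2·(≡4) mod 7; (2|7)=+1, (4|7)=+1; (−1)^{-2·-2·3}·(+1)^-2·(+1)^-2 = +1.
v=3: a=3^-12·(≡1), b=3^-6·(≡1) mod 3; (1|3)=+1, (1|3)=+1; (−1)^{-12·-6·1}·(+1)^-6·(+1)^-12 = +1.
v=13: a=13^-2·(≡10), b=13^0·(≡11) mod 13; (10|13)=+1, (11|13)=-1; (−1)^{-2·0·6}·(+1)^0·(-1)^-2 = +1.
v=∞: -60605 < 0 and 12121 > 0  ⇒  (a,b)_∞ = +1.
v=5: a=5^-3·(≡1), b=5^-2·(≡4) mod 5; (1|5)=+1, (4|5)=+1; (−1)^{-3·-2·2}·(+1)^-2·(+1)^-3 = +1.
v=29: a=29^0·(≡28), b=29^4·(≡23) mod 29; (28|29)=+1, (23|29)=+1; (−1)^{0·4·14}·(+1)^4·(+1)^0 = +1.
v=17: a=17^5·(≡7), b=17^3·(≡15) mod 17; (7|17)=-1, (15|17)=+1; (−1)^{5·3·8}·(-1)^3·(+1)^5 = -1.
v=31: a=31^1·(≡17), b=31^1·(≡14) mod 31; (17|31)=-1, (14|31)=+1; (−1)^{1·1·15}·(-1)^1·(+1)^1 = +1.
v=2: v_2(a)=14, v_2(b)=-6; units ≡ 3, 1 (mod 8); ε·ε+αω+βω = 1·0+14·0+-6·1 ≡ 0  ⇒  (a,b)_2 = +1.
v=23: a=23^3·(≡19), b=23^1·(≡7) mod 23; (19|23)=-1, (7|23)=-1; (−1)^{3·1·11}·(-1)^1·(-1)^3 = -1.
v=11: a=11^0·(≡1), b=11^-2·(≡6) mod 11; (1|11)=+1, (6|11)=-1; (−1)^{0·-2·5}·(+1)^-2·(-1)^0 = +1.
|Ram(-60605, 12121)| = 2, even; anisotropic at {17, 23}.

[17, 23]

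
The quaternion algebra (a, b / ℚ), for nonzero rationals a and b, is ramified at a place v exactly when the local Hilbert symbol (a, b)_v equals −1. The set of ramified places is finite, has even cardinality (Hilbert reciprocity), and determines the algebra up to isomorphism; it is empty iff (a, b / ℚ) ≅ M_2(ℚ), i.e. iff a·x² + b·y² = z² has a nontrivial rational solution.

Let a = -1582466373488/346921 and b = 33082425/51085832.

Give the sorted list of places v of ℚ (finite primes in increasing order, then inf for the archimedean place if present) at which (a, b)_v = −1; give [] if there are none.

[13, 17]

(a, b) ≡ (-143, 34) mod (ℚ^×)²; places V = {2, 3, 5, 7, 11, 13, 17, 19, 31, ∞}.
(a,b)_5: α=0, u≡2; β=2, v≡1 (mod 5); (2|5)=-1, (1|5)=+1; sign (−1)^0·-1^2·+1^0 = +1.
(a,b)_7: α=2, u≡4; β=-2, v≡6 (mod 7); (4|7)=+1, (6|7)=-1; sign (−1)^0·+1^-2·-1^2 = +1.
(a,b)_∞: sgn(-143)=−, sgn(34)=+, so +1.
(a,b)_17: α=4, u≡7; β=1, v≡16 (mod 17); (7|17)=-1, (16|17)=+1; sign (−1)^0·-1^1·+1^4 = -1.
(a,b)_11: α=1, u≡5; β=0, v≡4 (mod 11); (5|11)=+1, (4|11)=+1; sign (−1)^0·+1^0·+1^1 = +1.
(a,b)_13: α=3, u≡11; β=0, v≡5 (mod 13); (11|13)=-1, (5|13)=-1; sign (−1)^0·-1^0·-1^3 = -1.
(a,b)_2: α=4, β=-3; u≡1, v≡1 (mod 8); ε(u)ε(v)=0·0, αω(v)=4·0, βω(u)=-3·0; sum ≡ 0  ⇒  +1.
(a,b)_31: α=-2, u≡27; β=2, v≡23 (mod 31); (27|31)=-1, (23|31)=-1; sign (−1)^0·-1^2·-1^-2 = +1.
(a,b)_3: α=0, u≡1; β=4, v≡1 (mod 3); (1|3)=+1, (1|3)=+1; sign (−1)^0·+1^4·+1^0 = +1.
(a,b)_19: α=-2, u≡9; β=-4, v≡2 (mod 19); (9|19)=+1, (2|19)=-1; sign (−1)^0·+1^-4·-1^-2 = +1.
Ram(-143, 34) = {13, 17}; no ℚ_13-point on the conic.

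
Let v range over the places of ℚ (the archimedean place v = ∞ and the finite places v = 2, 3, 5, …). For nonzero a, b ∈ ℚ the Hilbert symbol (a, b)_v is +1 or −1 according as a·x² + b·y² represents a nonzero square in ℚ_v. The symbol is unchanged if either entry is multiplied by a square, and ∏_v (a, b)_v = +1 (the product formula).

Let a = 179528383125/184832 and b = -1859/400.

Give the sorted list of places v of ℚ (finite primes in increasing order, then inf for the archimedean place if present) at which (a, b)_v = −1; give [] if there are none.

Mod squares: a ≡ 714, b ≡ -11. Check v ∈ {∞, 2, 3, 5, 7, 11, 13, 17, 19, 23}.
v=5: a=5^4·(≡4), b=5^-2·(≡1) mod 5; (4|5)=+1, (1|5)=+1; (−1)^{4·-2·2}·(+1)^-2·(+1)^4 = +1.
v=∞: 714 > 0 and -11 < 0  ⇒  (a,b)_∞ = +1.
v=19: a=19^-2·(≡5), b=19^0·(≡3) mod 19; (5|19)=+1, (3|19)=-1; (−1)^{-2·0·9}·(+1)^0·(-1)^-2 = +1.
v=17: a=17^1·(≡2), b=17^0·(≡5) mod 17; (2|17)=+1, (5|17)=-1; (−1)^{1·0·8}·(+1)^0·(-1)^1 = -1.
v=2: v_2(a)=-9, v_2(b)=-4; units ≡ 5, 5 (mod 8); ε·ε+αω+βω = 0·0+-9·1+-4·1 ≡ 1  ⇒  (a,b)_2 = -1.
v=13: a=13^2·(≡4), b=13^2·(≡8) mod 13; (4|13)=+1, (8|13)=-1; (−1)^{2·2·6}·(+1)^2·(-1)^2 = +1.
v=23: a=23^2·(≡13), b=23^0·(≡3) mod 23; (13|23)=+1, (3|23)=+1; (−1)^{2·0·11}·(+1)^0·(+1)^2 = +1.
v=11: a=11^0·(≡8), b=11^1·(≡10) mod 11; (8|11)=-1, (10|11)=-1; (−1)^{0·1·5}·(-1)^1·(-1)^0 = -1.
v=3: a=3^3·(≡1), b=3^0·(≡1) mod 3; (1|3)=+1, (1|3)=+1; (−1)^{3·0·1}·(+1)^0·(+1)^3 = +1.
v=7: a=7^1·(≡1), b=7^0·(≡3) mod 7; (1|7)=+1, (3|7)=-1; (−1)^{1·0·3}·(+1)^0·(-1)^1 = -1.
|Ram(714, -11)| = 4, even; anisotropic at {2, 7, 11, 17}.

[2, 7, 11, 17]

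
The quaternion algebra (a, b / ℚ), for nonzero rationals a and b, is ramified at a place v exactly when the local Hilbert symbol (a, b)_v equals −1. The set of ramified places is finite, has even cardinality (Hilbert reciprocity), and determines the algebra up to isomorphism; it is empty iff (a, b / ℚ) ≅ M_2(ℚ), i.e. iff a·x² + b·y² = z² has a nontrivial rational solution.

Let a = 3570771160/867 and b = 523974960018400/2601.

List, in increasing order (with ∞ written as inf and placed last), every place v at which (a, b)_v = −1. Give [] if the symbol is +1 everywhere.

Mod squares: a ≡ 9570, b ≡ 46. Check v ∈ {∞, 2, 3, 5, 11, 17, 23, 29}.
v=2: v_2(a)=3, v_2(b)=5; units ≡ 1, 7 (mod 8); ε·ε+αω+βω = 0·1+3·0+5·0 ≡ 0  ⇒  (a,b)_2 = +1.
v=29: a=29^1·(≡15), b=29^2·(≡12) mod 29; (15|29)=-1, (12|29)=-1; (−1)^{1·2·14}·(-1)^2·(-1)^1 = -1.
v=11: a=11^1·(≡3), b=11^2·(≡8) mod 11; (3|11)=+1, (8|11)=-1; (−1)^{1·2·5}·(+1)^2·(-1)^1 = -1.
v=5: a=5^1·(≡1), b=5^2·(≡1) mod 5; (1|5)=+1, (1|5)=+1; (−1)^{1·2·2}·(+1)^2·(+1)^1 = +1.
v=3: a=3^-1·(≡1), b=3^-2·(≡1) mod 3; (1|3)=+1, (1|3)=+1; (−1)^{-1·-2·1}·(+1)^-2·(+1)^-1 = +1.
v=∞: 9570 > 0 and 46 > 0  ⇒  (a,b)_∞ = +1.
v=17: a=17^-2·(≡2), b=17^-2·(≡3) mod 17; (2|17)=+1, (3|17)=-1; (−1)^{-2·-2·8}·(+1)^-2·(-1)^-2 = +1.
v=23: a=23^4·(≡4), b=23^5·(≡12) mod 23; (4|23)=+1, (12|23)=+1; (−1)^{4·5·11}·(+1)^5·(+1)^4 = +1.
Ram(9570, 46) = {11, 29}; no ℚ_11-point on the conic.

[11, 29]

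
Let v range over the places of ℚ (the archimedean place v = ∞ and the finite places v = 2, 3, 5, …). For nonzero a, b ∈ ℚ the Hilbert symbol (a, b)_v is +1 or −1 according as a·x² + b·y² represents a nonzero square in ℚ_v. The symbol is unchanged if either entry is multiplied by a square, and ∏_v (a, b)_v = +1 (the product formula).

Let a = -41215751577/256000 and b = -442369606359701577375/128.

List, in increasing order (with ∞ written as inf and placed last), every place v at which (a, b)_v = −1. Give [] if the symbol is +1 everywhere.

Mod squares: a ≡ -126856730, b ≡ -910. Check v ∈ {∞, 2, 3, 5, 7, 11, 13, 19, 23, 29}.
v=11: a=11^1·(≡4), b=11^0·(≡4) mod 11; (4|11)=+1, (4|11)=+1; (−1)^{1·0·5}·(+1)^0·(+1)^1 = +1.
v=∞: -126856730 < 0 and -910 < 0  ⇒  (a,b)_∞ = -1.
v=19: a=19^3·(≡1), b=19^4·(≡15) mod 19; (1|19)=+1, (15|19)=-1; (−1)^{3·4·9}·(+1)^4·(-1)^3 = -1.
v=29: a=29^1·(≡17), b=29^2·(≡12) mod 29; (17|29)=-1, (12|29)=-1; (−1)^{1·2·14}·(-1)^2·(-1)^1 = -1.
v=3: a=3^2·(≡1), b=3^4·(≡2) mod 3; (1|3)=+1, (2|3)=-1; (−1)^{2·4·1}·(+1)^4·(-1)^2 = +1.
v=7: a=7^1·(≡4), b=7^3·(≡5) mod 7; (4|7)=+1, (5|7)=-1; (−1)^{1·3·3}·(+1)^3·(-1)^1 = +1.
v=5: a=5^-3·(≡1), b=5^3·(≡2) mod 5; (1|5)=+1, (2|5)=-1; (−1)^{-3·3·2}·(+1)^3·(-1)^-3 = -1.
v=13: a=13^1·(≡7), b=13^3·(≡8) mod 13; (7|13)=-1, (8|13)=-1; (−1)^{1·3·6}·(-1)^3·(-1)^1 = +1.
v=2: v_2(a)=-11, v_2(b)=-7; units ≡ 3, 1 (mod 8); ε·ε+αω+βω = 1·0+-11·0+-7·1 ≡ 1  ⇒  (a,b)_2 = -1.
v=23: a=23^1·(≡21), b=23^2·(≡15) mod 23; (21|23)=-1, (15|23)=-1; (−1)^{1·2·11}·(-1)^2·(-1)^1 = -1.
|Ram(-126856730, -910)| = 6, even; anisotropic at {2, 5, 19, 23, 29, ∞}.

[2, 5, 19, 23, 29, inf]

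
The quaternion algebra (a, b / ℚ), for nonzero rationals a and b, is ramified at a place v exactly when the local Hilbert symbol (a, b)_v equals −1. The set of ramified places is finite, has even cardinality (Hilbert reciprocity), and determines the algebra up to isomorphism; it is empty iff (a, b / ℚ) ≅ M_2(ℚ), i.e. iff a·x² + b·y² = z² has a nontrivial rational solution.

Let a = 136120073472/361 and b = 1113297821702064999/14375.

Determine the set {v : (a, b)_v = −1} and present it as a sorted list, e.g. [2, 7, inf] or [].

[3, 7, 13, 23, 37, 47]

Mod squares: a ≡ 59079893, b ≡ 14555268273. Check v ∈ {∞, 2, 3, 5, 7, 11, 13, 19, 23, 31, 37, 41, 43, 47}.
v=43: a=43^1·(≡17), b=43^1·(≡42) mod 43; (17|43)=+1, (42|43)=-1; (−1)^{1·1·21}·(+1)^1·(-1)^1 = +1.
v=41: a=41^1·(≡13), b=41^2·(≡40) mod 41; (13|41)=-1, (40|41)=+1; (−1)^{1·2·20}·(-1)^2·(+1)^1 = +1.
v=11: a=11^0·(≡1), b=11^2·(≡10) mod 11; (1|11)=+1, (10|11)=-1; (−1)^{0·2·5}·(+1)^2·(-1)^0 = +1.
v=37: a=37^0·(≡22), b=37^1·(≡26) mod 37; (22|37)=-1, (26|37)=+1; (−1)^{0·1·18}·(-1)^1·(+1)^0 = -1.
v=23: a=23^1·(≡7), b=23^-1·(≡11) mod 23; (7|23)=-1, (11|23)=-1; (−1)^{1·-1·11}·(-1)^-1·(-1)^1 = -1.
v=3: a=3^2·(≡2), b=3^3·(≡1) mod 3; (2|3)=-1, (1|3)=+1; (−1)^{2·3·1}·(-1)^3·(+1)^2 = -1.
v=31: a=31^1·(≡8), b=31^3·(≡21) mod 31; (8|31)=+1, (21|31)=-1; (−1)^{1·3·15}·(+1)^3·(-1)^1 = +1.
v=19: a=19^-2·(≡5), b=19^0·(≡16) mod 19; (5|19)=+1, (16|19)=+1; (−1)^{-2·0·9}·(+1)^0·(+1)^-2 = +1.
v=∞: 59079893 > 0 and 14555268273 > 0  ⇒  (a,b)_∞ = +1.
v=2: v_2(a)=8, v_2(b)=0; units ≡ 5, 1 (mod 8); ε·ε+αω+βω = 0·0+8·0+0·1 ≡ 0  ⇒  (a,b)_2 = +1.
v=5: a=5^0·(≡2), b=5^-4·(≡3) mod 5; (2|5)=-1, (3|5)=-1; (−1)^{0·-4·2}·(-1)^-4·(-1)^0 = +1.
v=7: a=7^0·(≡3), b=7^1·(≡2) mod 7; (3|7)=-1, (2|7)=+1; (−1)^{0·1·3}·(-1)^1·(+1)^0 = -1.
v=47: a=47^1·(≡6), b=47^1·(≡2) mod 47; (6|47)=+1, (2|47)=+1; (−1)^{1·1·23}·(+1)^1·(+1)^1 = -1.
v=13: a=13^0·(≡11), b=13^1·(≡9) mod 13; (11|13)=-1, (9|13)=+1; (−1)^{0·1·6}·(-1)^1·(+1)^0 = -1.
(59079893, 14555268273 / ℚ) ramifies at {3, 7, 13, 23, 37, 47}: a division algebra.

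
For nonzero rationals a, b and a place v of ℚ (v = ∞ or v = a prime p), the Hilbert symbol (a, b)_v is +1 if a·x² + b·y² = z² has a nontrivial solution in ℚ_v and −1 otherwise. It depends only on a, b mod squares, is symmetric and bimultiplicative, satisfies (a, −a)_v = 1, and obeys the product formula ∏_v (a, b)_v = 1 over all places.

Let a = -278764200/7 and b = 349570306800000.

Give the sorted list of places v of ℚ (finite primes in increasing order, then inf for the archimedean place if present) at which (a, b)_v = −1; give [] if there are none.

Mod squares: a ≡ -6006, b ≡ 2470. Check v ∈ {∞, 2, 3, 5, 7, 11, 13, 19}.
v=19: a=19^2·(≡16), b=19^3·(≡7) mod 19; (16|19)=+1, (7|19)=+1; (−1)^{2·3·9}·(+1)^3·(+1)^2 = +1.
v=2: v_2(a)=3, v_2(b)=7; units ≡ 5, 3 (mod 8); ε·ε+αω+βω = 0·1+3·1+7·1 ≡ 0  ⇒  (a,b)_2 = +1.
v=3: a=3^3·(≡2), b=3^4·(≡1) mod 3; (2|3)=-1, (1|3)=+1; (−1)^{3·4·1}·(-1)^4·(+1)^3 = +1.
v=11: a=11^1·(≡1), b=11^2·(≡6) mod 11; (1|11)=+1, (6|11)=-1; (−1)^{1·2·5}·(+1)^2·(-1)^1 = -1.
v=5: a=5^2·(≡1), b=5^5·(≡1) mod 5; (1|5)=+1, (1|5)=+1; (−1)^{2·5·2}·(+1)^5·(+1)^2 = +1.
v=∞: -6006 < 0 and 2470 > 0  ⇒  (a,b)_∞ = +1.
v=7: a=7^-1·(≡6), b=7^0·(≡6) mod 7; (6|7)=-1, (6|7)=-1; (−1)^{-1·0·3}·(-1)^0·(-1)^-1 = -1.
v=13: a=13^1·(≡5), b=13^1·(≡2) mod 13; (5|13)=-1, (2|13)=-1; (−1)^{1·1·6}·(-1)^1·(-1)^1 = +1.
(-6006, 2470 / ℚ) ramifies at {7, 11}: a division algebra.

[7, 11]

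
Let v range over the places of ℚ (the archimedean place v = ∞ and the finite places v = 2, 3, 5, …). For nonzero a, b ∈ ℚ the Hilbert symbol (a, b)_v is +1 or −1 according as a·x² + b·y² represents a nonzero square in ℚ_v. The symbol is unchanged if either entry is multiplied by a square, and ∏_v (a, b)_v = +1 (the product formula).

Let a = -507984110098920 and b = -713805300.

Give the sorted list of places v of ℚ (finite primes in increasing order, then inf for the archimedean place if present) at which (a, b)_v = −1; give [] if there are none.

[3, 5, 13, inf]

(a, b) ≡ (-570, -13) mod (ℚ^×)²; places V = {2, 3, 5, 7, 13, 19, ∞}.
(a,b)_2: α=3, β=2; u≡3, v≡3 (mod 8); ε(u)ε(v)=1·1, αω(v)=3·1, βω(u)=2·1; sum ≡ 0  ⇒  +1.
(a,b)_7: α=4, u≡2; β=0, v≡2 (mod 7); (2|7)=+1, (2|7)=+1; sign (−1)^0·+1^0·+1^4 = +1.
(a,b)_3: α=3, u≡2; β=2, v≡2 (mod 3); (2|3)=-1, (2|3)=-1; sign (−1)^0·-1^2·-1^3 = -1.
(a,b)_13: α=4, u≡6; β=3, v≡9 (mod 13); (6|13)=-1, (9|13)=+1; sign (−1)^0·-1^3·+1^4 = -1.
(a,b)_5: α=1, u≡1; β=2, v≡3 (mod 5); (1|5)=+1, (3|5)=-1; sign (−1)^0·+1^2·-1^1 = -1.
(a,b)_19: α=3, u≡8; β=2, v≡11 (mod 19); (8|19)=-1, (11|19)=+1; sign (−1)^0·-1^2·+1^3 = +1.
(a,b)_∞: sgn(-570)=−, sgn(-13)=−, so -1.
Ram(-570, -13) = {3, 5, 13, ∞}; no ℚ_3-point on the conic.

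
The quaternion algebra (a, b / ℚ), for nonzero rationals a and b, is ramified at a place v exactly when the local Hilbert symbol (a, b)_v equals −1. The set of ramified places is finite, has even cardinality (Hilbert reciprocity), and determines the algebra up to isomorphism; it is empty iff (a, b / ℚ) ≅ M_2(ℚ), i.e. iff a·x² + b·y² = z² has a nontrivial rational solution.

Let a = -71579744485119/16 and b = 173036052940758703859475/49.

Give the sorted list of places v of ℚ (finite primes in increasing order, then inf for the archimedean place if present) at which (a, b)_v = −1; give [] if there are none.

[13, 17]

(a, b) ≡ (-198679, 9139) mod (ℚ^×)²; places V = {2, 3, 5, 7, 13, 17, 19, 29, 31, 37, ∞}.
(a,b)_∞: sgn(-198679)=−, sgn(9139)=+, so +1.
(a,b)_13: α=1, u≡6; β=1, v≡10 (mod 13); (6|13)=-1, (10|13)=+1; sign (−1)^0·-1^1·+1^1 = -1.
(a,b)_2: α=-4, β=0; u≡1, v≡3 (mod 8); ε(u)ε(v)=0·1, αω(v)=-4·1, βω(u)=0·0; sum ≡ 0  ⇒  +1.
(a,b)_31: α=1, u≡25; β=2, v≡9 (mod 31); (25|31)=+1, (9|31)=+1; sign (−1)^0·+1^2·+1^1 = +1.
(a,b)_37: α=2, u≡1; β=3, v≡33 (mod 37); (1|37)=+1, (33|37)=+1; sign (−1)^0·+1^3·+1^2 = +1.
(a,b)_29: α=1, u≡23; β=2, v≡13 (mod 29); (23|29)=+1, (13|29)=+1; sign (−1)^0·+1^2·+1^1 = +1.
(a,b)_7: α=0, u≡2; β=-2, v≡4 (mod 7); (2|7)=+1, (4|7)=+1; sign (−1)^0·+1^-2·+1^0 = +1.
(a,b)_19: α=2, u≡16; β=3, v≡7 (mod 19); (16|19)=+1, (7|19)=+1; sign (−1)^0·+1^3·+1^2 = +1.
(a,b)_5: α=0, u≡1; β=2, v≡1 (mod 5); (1|5)=+1, (1|5)=+1; sign (−1)^0·+1^2·+1^0 = +1.
(a,b)_17: α=1, u≡2; β=2, v≡14 (mod 17); (2|17)=+1, (14|17)=-1; sign (−1)^0·+1^2·-1^1 = -1.
(a,b)_3: α=6, u≡2; β=8, v≡1 (mod 3); (2|3)=-1, (1|3)=+1; sign (−1)^0·-1^8·+1^6 = +1.
|Ram(-198679, 9139)| = 2, even; anisotropic at {13, 17}.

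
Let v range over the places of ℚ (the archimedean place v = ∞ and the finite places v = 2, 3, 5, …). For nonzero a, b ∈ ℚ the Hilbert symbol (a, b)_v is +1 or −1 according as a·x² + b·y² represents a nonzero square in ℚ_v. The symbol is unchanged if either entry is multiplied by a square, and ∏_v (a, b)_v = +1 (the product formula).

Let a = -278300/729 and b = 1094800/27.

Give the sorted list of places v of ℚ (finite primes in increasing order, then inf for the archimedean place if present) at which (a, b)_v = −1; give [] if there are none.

(a, b) ≡ (-23, 8211) mod (ℚ^×)²; places V = {2, 3, 5, 7, 11, 17, 23, ∞}.
(a,b)_17: α=0, u≡5; β=1, v≡14 (mod 17); (5|17)=-1, (14|17)=-1; sign (−1)^0·-1^1·-1^0 = -1.
(a,b)_3: α=-6, u≡1; β=-3, v≡1 (mod 3); (1|3)=+1, (1|3)=+1; sign (−1)^0·+1^-3·+1^-6 = +1.
(a,b)_11: α=2, u≡7; β=0, v≡5 (mod 11); (7|11)=-1, (5|11)=+1; sign (−1)^0·-1^0·+1^2 = +1.
(a,b)_2: α=2, β=4; u≡1, v≡3 (mod 8); ε(u)ε(v)=0·1, αω(v)=2·1, βω(u)=4·0; sum ≡ 0  ⇒  +1.
(a,b)_23: α=1, u≡20; β=1, v≡9 (mod 23); (20|23)=-1, (9|23)=+1; sign (−1)^1·-1^1·+1^1 = +1.
(a,b)_7: α=0, u≡6; β=1, v≡1 (mod 7); (6|7)=-1, (1|7)=+1; sign (−1)^0·-1^1·+1^0 = -1.
(a,b)_5: α=2, u≡2; β=2, v≡1 (mod 5); (2|5)=-1, (1|5)=+1; sign (−1)^0·-1^2·+1^2 = +1.
(a,b)_∞: sgn(-23)=−, sgn(8211)=+, so +1.
Ram(-23, 8211) = {7, 17}; no ℚ_7-point on the conic.

[7, 17]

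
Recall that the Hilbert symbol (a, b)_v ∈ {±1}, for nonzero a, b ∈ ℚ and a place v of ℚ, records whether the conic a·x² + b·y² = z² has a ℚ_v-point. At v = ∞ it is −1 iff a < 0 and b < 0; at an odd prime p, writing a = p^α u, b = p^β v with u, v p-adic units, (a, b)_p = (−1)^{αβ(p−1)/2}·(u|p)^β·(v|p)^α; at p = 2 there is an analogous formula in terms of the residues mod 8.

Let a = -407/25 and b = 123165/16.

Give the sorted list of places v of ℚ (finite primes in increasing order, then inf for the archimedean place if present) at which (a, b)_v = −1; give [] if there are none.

(a, b) ≡ (-407, 13685) mod (ℚ^×)²; places V = {2, 3, 5, 7, 11, 17, 23, 37, ∞}.
(a,b)_23: α=0, u≡15; β=1, v≡17 (mod 23); (15|23)=-1, (17|23)=-1; sign (−1)^0·-1^1·-1^0 = -1.
(a,b)_∞: sgn(-407)=−, sgn(13685)=+, so +1.
(a,b)_7: α=0, u≡5; β=1, v≡2 (mod 7); (5|7)=-1, (2|7)=+1; sign (−1)^0·-1^1·+1^0 = -1.
(a,b)_37: α=1, u≡4; β=0, v≡18 (mod 37); (4|37)=+1, (18|37)=-1; sign (−1)^0·+1^0·-1^1 = -1.
(a,b)_3: α=0, u≡1; β=2, v≡2 (mod 3); (1|3)=+1, (2|3)=-1; sign (−1)^0·+1^2·-1^0 = +1.
(a,b)_2: α=0, β=-4; u≡1, v≡5 (mod 8); ε(u)ε(v)=0·0, αω(v)=0·1, βω(u)=-4·0; sum ≡ 0  ⇒  +1.
(a,b)_17: α=0, u≡15; β=1, v≡14 (mod 17); (15|17)=+1, (14|17)=-1; sign (−1)^0·+1^1·-1^0 = +1.
(a,b)_5: α=-2, u≡3; β=1, v≡3 (mod 5); (3|5)=-1, (3|5)=-1; sign (−1)^0·-1^1·-1^-2 = -1.
(a,b)_11: α=1, u≡6; β=0, v≡4 (mod 11); (6|11)=-1, (4|11)=+1; sign (−1)^0·-1^0·+1^1 = +1.
|Ram(-407, 13685)| = 4, even; anisotropic at {5, 7, 23, 37}.

[5, 7, 23, 37]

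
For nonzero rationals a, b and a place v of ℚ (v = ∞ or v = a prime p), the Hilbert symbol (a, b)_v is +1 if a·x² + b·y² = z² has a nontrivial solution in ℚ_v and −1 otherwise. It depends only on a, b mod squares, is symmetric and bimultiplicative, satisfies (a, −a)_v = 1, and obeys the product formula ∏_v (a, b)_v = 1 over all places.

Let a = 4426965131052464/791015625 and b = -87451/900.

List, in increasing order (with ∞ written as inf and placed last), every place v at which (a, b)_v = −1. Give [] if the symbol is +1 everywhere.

[7, 13]

(a, b) ≡ (299, -91) mod (ℚ^×)²; places V = {2, 3, 5, 7, 11, 13, 23, 31, ∞}.
(a,b)_∞: sgn(299)=+, sgn(-91)=−, so +1.
(a,b)_2: α=4, β=-2; u≡3, v≡5 (mod 8); ε(u)ε(v)=1·0, αω(v)=4·1, βω(u)=-2·1; sum ≡ 0  ⇒  +1.
(a,b)_13: α=3, u≡3; β=1, v≡11 (mod 13); (3|13)=+1, (11|13)=-1; sign (−1)^0·+1^1·-1^3 = -1.
(a,b)_3: α=-4, u≡2; β=-2, v≡2 (mod 3); (2|3)=-1, (2|3)=-1; sign (−1)^0·-1^-2·-1^-4 = +1.
(a,b)_31: α=4, u≡2; β=2, v≡2 (mod 31); (2|31)=+1, (2|31)=+1; sign (−1)^0·+1^2·+1^4 = +1.
(a,b)_23: α=1, u≡18; β=0, v≡6 (mod 23); (18|23)=+1, (6|23)=+1; sign (−1)^0·+1^0·+1^1 = +1.
(a,b)_5: α=-10, u≡4; β=-2, v≡4 (mod 5); (4|5)=+1, (4|5)=+1; sign (−1)^0·+1^-2·+1^-10 = +1.
(a,b)_7: α=2, u≡3; β=1, v≡4 (mod 7); (3|7)=-1, (4|7)=+1; sign (−1)^0·-1^1·+1^2 = -1.
(a,b)_11: α=2, u≡8; β=0, v≡6 (mod 11); (8|11)=-1, (6|11)=-1; sign (−1)^0·-1^0·-1^2 = +1.
(299, -91 / ℚ) ramifies at {7, 13}: a division algebra.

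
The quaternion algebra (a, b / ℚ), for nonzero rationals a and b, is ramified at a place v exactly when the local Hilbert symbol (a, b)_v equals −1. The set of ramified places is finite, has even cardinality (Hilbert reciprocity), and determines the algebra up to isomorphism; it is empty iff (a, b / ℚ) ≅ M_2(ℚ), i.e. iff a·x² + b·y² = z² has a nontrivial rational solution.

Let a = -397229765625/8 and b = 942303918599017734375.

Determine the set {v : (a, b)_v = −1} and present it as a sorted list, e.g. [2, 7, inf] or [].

Mod squares: a ≡ -46690, b ≡ 697015. Check v ∈ {∞, 2, 3, 5, 7, 11, 19, 23, 29}.
v=19: a=19^0·(≡3), b=19^1·(≡13) mod 19; (3|19)=-1, (13|19)=-1; (−1)^{0·1·9}·(-1)^1·(-1)^0 = -1.
v=3: a=3^2·(≡2), b=3^4·(≡1) mod 3; (2|3)=-1, (1|3)=+1; (−1)^{2·4·1}·(-1)^4·(+1)^2 = +1.
v=∞: -46690 < 0 and 697015 > 0  ⇒  (a,b)_∞ = +1.
v=2: v_2(a)=-3, v_2(b)=0; units ≡ 7, 7 (mod 8); ε·ε+αω+βω = 1·1+-3·0+0·0 ≡ 1  ⇒  (a,b)_2 = -1.
v=11: a=11^2·(≡1), b=11^1·(≡4) mod 11; (1|11)=+1, (4|11)=+1; (−1)^{2·1·5}·(+1)^1·(+1)^2 = +1.
v=5: a=5^7·(≡3), b=5^7·(≡2) mod 5; (3|5)=-1, (2|5)=-1; (−1)^{7·7·2}·(-1)^7·(-1)^7 = +1.
v=7: a=7^1·(≡2), b=7^4·(≡1) mod 7; (2|7)=+1, (1|7)=+1; (−1)^{1·4·3}·(+1)^4·(+1)^1 = +1.
v=23: a=23^1·(≡22), b=23^3·(≡20) mod 23; (22|23)=-1, (20|23)=-1; (−1)^{1·3·11}·(-1)^3·(-1)^1 = -1.
v=29: a=29^1·(≡3), b=29^3·(≡24) mod 29; (3|29)=-1, (24|29)=+1; (−1)^{1·3·14}·(-1)^3·(+1)^1 = -1.
Ram(-46690, 697015) = {2, 19, 23, 29}; no ℚ_2-point on the conic.

[2, 19, 23, 29]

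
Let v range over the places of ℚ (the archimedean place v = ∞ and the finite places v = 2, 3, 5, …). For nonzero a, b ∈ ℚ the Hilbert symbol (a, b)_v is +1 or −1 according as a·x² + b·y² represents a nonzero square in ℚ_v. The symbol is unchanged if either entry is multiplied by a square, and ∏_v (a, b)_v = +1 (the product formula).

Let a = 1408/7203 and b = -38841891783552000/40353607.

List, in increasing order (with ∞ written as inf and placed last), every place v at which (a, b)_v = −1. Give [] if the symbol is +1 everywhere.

Mod squares: a ≡ 66, b ≡ -1365. Check v ∈ {∞, 2, 3, 5, 7, 11, 13}.
v=11: a=11^1·(≡2), b=11^4·(≡6) mod 11; (2|11)=-1, (6|11)=-1; (−1)^{1·4·5}·(-1)^4·(-1)^1 = -1.
v=3: a=3^-1·(≡1), b=3^13·(≡1) mod 3; (1|3)=+1, (1|3)=+1; (−1)^{-1·13·1}·(+1)^13·(+1)^-1 = -1.
v=∞: 66 > 0 and -1365 < 0  ⇒  (a,b)_∞ = +1.
v=5: a=5^0·(≡1), b=5^3·(≡2) mod 5; (1|5)=+1, (2|5)=-1; (−1)^{0·3·2}·(+1)^3·(-1)^0 = +1.
v=7: a=7^-4·(≡5), b=7^-9·(≡4) mod 7; (5|7)=-1, (4|7)=+1; (−1)^{-4·-9·3}·(-1)^-9·(+1)^-4 = -1.
v=13: a=13^0·(≡4), b=13^1·(≡1) mod 13; (4|13)=+1, (1|13)=+1; (−1)^{0·1·6}·(+1)^1·(+1)^0 = +1.
v=2: v_2(a)=7, v_2(b)=10; units ≡ 1, 3 (mod 8); ε·ε+αω+βω = 0·1+7·1+10·0 ≡ 1  ⇒  (a,b)_2 = -1.
Ram(66, -1365) = {2, 3, 7, 11}; no ℚ_2-point on the conic.

[2, 3, 7, 11]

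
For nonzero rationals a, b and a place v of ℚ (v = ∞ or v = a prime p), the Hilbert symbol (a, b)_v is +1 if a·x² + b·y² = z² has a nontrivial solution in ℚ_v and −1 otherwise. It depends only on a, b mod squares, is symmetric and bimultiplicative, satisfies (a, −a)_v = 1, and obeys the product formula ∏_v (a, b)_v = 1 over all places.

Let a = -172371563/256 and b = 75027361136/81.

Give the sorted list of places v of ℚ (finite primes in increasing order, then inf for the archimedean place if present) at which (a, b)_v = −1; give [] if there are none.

(a, b) ≡ (-3517787, 2639) mod (ℚ^×)²; places V = {2, 3, 7, 13, 29, 31, 43, ∞}.
(a,b)_3: α=0, u≡1; β=-4, v≡2 (mod 3); (1|3)=+1, (2|3)=-1; sign (−1)^0·+1^-4·-1^0 = +1.
(a,b)_2: α=-8, β=4; u≡5, v≡7 (mod 8); ε(u)ε(v)=0·1, αω(v)=-8·0, βω(u)=4·1; sum ≡ 0  ⇒  +1.
(a,b)_31: α=1, u≡16; β=2, v≡7 (mod 31); (16|31)=+1, (7|31)=+1; sign (−1)^0·+1^2·+1^1 = +1.
(a,b)_∞: sgn(-3517787)=−, sgn(2639)=+, so +1.
(a,b)_7: α=3, u≡6; β=1, v≡6 (mod 7); (6|7)=-1, (6|7)=-1; sign (−1)^1·-1^1·-1^3 = -1.
(a,b)_29: α=1, u≡13; β=1, v≡28 (mod 29); (13|29)=+1, (28|29)=+1; sign (−1)^0·+1^1·+1^1 = +1.
(a,b)_43: α=1, u≡26; β=2, v≡6 (mod 43); (26|43)=-1, (6|43)=+1; sign (−1)^0·-1^2·+1^1 = +1.
(a,b)_13: α=1, u≡10; β=1, v≡2 (mod 13); (10|13)=+1, (2|13)=-1; sign (−1)^0·+1^1·-1^1 = -1.
(-3517787, 2639 / ℚ) ramifies at {7, 13}: a division algebra.

[7, 13]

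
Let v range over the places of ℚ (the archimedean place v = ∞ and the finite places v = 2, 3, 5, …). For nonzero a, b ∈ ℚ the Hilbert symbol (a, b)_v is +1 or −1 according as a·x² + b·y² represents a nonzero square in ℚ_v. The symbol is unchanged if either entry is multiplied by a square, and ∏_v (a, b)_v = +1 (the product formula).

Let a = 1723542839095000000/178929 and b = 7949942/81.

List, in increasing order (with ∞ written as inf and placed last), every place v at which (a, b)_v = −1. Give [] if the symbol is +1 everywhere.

[2, 5, 7, 11]

Mod squares: a ≡ 55, b ≡ 182. Check v ∈ {∞, 2, 3, 5, 7, 11, 13, 19, 47}.
v=3: a=3^-4·(≡1), b=3^-4·(≡2) mod 3; (1|3)=+1, (2|3)=-1; (−1)^{-4·-4·1}·(+1)^-4·(-1)^-4 = +1.
v=2: v_2(a)=6, v_2(b)=1; units ≡ 7, 3 (mod 8); ε·ε+αω+βω = 1·1+6·1+1·0 ≡ 1  ⇒  (a,b)_2 = -1.
v=19: a=19^2·(≡4), b=19^2·(≡4) mod 19; (4|19)=+1, (4|19)=+1; (−1)^{2·2·9}·(+1)^2·(+1)^2 = +1.
v=∞: 55 > 0 and 182 > 0  ⇒  (a,b)_∞ = +1.
v=11: a=11^7·(≡9), b=11^2·(≡8) mod 11; (9|11)=+1, (8|11)=-1; (−1)^{7·2·5}·(+1)^2·(-1)^7 = -1.
v=7: a=7^2·(≡5), b=7^1·(≡3) mod 7; (5|7)=-1, (3|7)=-1; (−1)^{2·1·3}·(-1)^1·(-1)^2 = -1.
v=5: a=5^7·(≡4), b=5^0·(≡2) mod 5; (4|5)=+1, (2|5)=-1; (−1)^{7·0·2}·(+1)^0·(-1)^7 = -1.
v=47: a=47^-2·(≡8), b=47^0·(≡30) mod 47; (8|47)=+1, (30|47)=-1; (−1)^{-2·0·23}·(+1)^0·(-1)^-2 = +1.
v=13: a=13^0·(≡9), b=13^1·(≡9) mod 13; (9|13)=+1, (9|13)=+1; (−1)^{0·1·6}·(+1)^1·(+1)^0 = +1.
(55, 182 / ℚ) ramifies at {2, 5, 7, 11}: a division algebra.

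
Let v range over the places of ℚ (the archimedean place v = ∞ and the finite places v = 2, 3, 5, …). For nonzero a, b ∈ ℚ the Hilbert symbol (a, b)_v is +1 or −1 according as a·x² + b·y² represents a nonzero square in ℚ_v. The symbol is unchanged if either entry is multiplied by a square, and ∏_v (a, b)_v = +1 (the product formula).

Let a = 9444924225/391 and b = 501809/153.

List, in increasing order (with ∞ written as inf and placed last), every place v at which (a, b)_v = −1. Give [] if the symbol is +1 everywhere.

(a, b) ≡ (391, 3553) mod (ℚ^×)²; places V = {2, 3, 5, 7, 11, 17, 19, 23, 31, ∞}.
(a,b)_2: α=0, β=0; u≡7, v≡1 (mod 8); ε(u)ε(v)=1·0, αω(v)=0·0, βω(u)=0·0; sum ≡ 0  ⇒  +1.
(a,b)_23: α=-1, u≡14; β=0, v≡15 (mod 23); (14|23)=-1, (15|23)=-1; sign (−1)^0·-1^0·-1^-1 = -1.
(a,b)_11: α=2, u≡8; β=1, v≡9 (mod 11); (8|11)=-1, (9|11)=+1; sign (−1)^0·-1^1·+1^2 = -1.
(a,b)_19: α=2, u≡17; β=1, v≡1 (mod 19); (17|19)=+1, (1|19)=+1; sign (−1)^0·+1^1·+1^2 = +1.
(a,b)_31: α=2, u≡9; β=0, v≡25 (mod 31); (9|31)=+1, (25|31)=+1; sign (−1)^0·+1^0·+1^2 = +1.
(a,b)_∞: sgn(391)=+, sgn(3553)=+, so +1.
(a,b)_7: α=0, u≡5; β=4, v≡1 (mod 7); (5|7)=-1, (1|7)=+1; sign (−1)^0·-1^4·+1^0 = +1.
(a,b)_3: α=2, u≡1; β=-2, v≡1 (mod 3); (1|3)=+1, (1|3)=+1; sign (−1)^0·+1^-2·+1^2 = +1.
(a,b)_17: α=-1, u≡14; β=-1, v≡6 (mod 17); (14|17)=-1, (6|17)=-1; sign (−1)^0·-1^-1·-1^-1 = +1.
(a,b)_5: α=2, u≡4; β=0, v≡3 (mod 5); (4|5)=+1, (3|5)=-1; sign (−1)^0·+1^0·-1^2 = +1.
|Ram(391, 3553)| = 2, even; anisotropic at {11, 23}.

[11, 23]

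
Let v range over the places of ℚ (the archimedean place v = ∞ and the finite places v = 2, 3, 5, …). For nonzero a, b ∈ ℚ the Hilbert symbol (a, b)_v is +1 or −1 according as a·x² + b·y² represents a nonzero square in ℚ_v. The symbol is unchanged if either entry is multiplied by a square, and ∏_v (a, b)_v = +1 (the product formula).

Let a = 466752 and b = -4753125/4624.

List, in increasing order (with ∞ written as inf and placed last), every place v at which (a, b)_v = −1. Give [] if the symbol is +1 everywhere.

[5, 11, 13, 17]

(a, b) ≡ (7293, -5) mod (ℚ^×)²; places V = {2, 3, 5, 11, 13, 17, ∞}.
(a,b)_3: α=1, u≡1; β=2, v≡1 (mod 3); (1|3)=+1, (1|3)=+1; sign (−1)^0·+1^2·+1^1 = +1.
(a,b)_13: α=1, u≡11; β=2, v≡8 (mod 13); (11|13)=-1, (8|13)=-1; sign (−1)^0·-1^2·-1^1 = -1.
(a,b)_5: α=0, u≡2; β=5, v≡1 (mod 5); (2|5)=-1, (1|5)=+1; sign (−1)^0·-1^5·+1^0 = -1.
(a,b)_∞: sgn(7293)=+, sgn(-5)=−, so +1.
(a,b)_2: α=6, β=-4; u≡5, v≡3 (mod 8); ε(u)ε(v)=0·1, αω(v)=6·1, βω(u)=-4·1; sum ≡ 0  ⇒  +1.
(a,b)_17: α=1, u≡1; β=-2, v≡10 (mod 17); (1|17)=+1, (10|17)=-1; sign (−1)^0·+1^-2·-1^1 = -1.
(a,b)_11: α=1, u≡5; β=0, v≡2 (mod 11); (5|11)=+1, (2|11)=-1; sign (−1)^0·+1^0·-1^1 = -1.
|Ram(7293, -5)| = 4, even; anisotropic at {5, 11, 13, 17}.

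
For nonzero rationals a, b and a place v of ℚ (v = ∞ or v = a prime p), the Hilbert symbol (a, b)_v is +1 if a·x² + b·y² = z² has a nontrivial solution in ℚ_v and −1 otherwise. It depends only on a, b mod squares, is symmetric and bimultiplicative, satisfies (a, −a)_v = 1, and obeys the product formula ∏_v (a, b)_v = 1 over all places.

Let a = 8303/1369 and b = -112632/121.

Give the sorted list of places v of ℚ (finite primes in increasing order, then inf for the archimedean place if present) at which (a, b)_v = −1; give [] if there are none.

Mod squares: a ≡ 23, b ≡ -78. Check v ∈ {∞, 2, 3, 11, 13, 19, 23, 37}.
v=19: a=19^2·(≡4), b=19^2·(≡7) mod 19; (4|19)=+1, (7|19)=+1; (−1)^{2·2·9}·(+1)^2·(+1)^2 = +1.
v=37: a=37^-2·(≡15), b=37^0·(≡7) mod 37; (15|37)=-1, (7|37)=+1; (−1)^{-2·0·18}·(-1)^0·(+1)^-2 = +1.
v=∞: 23 > 0 and -78 < 0  ⇒  (a,b)_∞ = +1.
v=23: a=23^1·(≡9), b=23^0·(≡19) mod 23; (9|23)=+1, (19|23)=-1; (−1)^{1·0·11}·(+1)^0·(-1)^1 = -1.
v=11: a=11^0·(≡4), b=11^-2·(≡8) mod 11; (4|11)=+1, (8|11)=-1; (−1)^{0·-2·5}·(+1)^-2·(-1)^0 = +1.
v=2: v_2(a)=0, v_2(b)=3; units ≡ 7, 1 (mod 8); ε·ε+αω+βω = 1·0+0·0+3·0 ≡ 0  ⇒  (a,b)_2 = +1.
v=3: a=3^0·(≡2), b=3^1·(≡1) mod 3; (2|3)=-1, (1|3)=+1; (−1)^{0·1·1}·(-1)^1·(+1)^0 = -1.
v=13: a=13^0·(≡12), b=13^1·(≡5) mod 13; (12|13)=+1, (5|13)=-1; (−1)^{0·1·6}·(+1)^1·(-1)^0 = +1.
|Ram(23, -78)| = 2, even; anisotropic at {3, 23}.

[3, 23]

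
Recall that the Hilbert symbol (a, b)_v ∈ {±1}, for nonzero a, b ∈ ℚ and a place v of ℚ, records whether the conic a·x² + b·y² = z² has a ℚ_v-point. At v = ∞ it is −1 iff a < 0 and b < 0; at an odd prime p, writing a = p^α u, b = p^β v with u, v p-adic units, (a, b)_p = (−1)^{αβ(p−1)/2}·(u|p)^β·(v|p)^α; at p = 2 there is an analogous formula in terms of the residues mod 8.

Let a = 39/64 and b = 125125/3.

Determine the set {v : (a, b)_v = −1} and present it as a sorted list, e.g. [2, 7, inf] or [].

[2, 3, 11, 13]

(a, b) ≡ (39, 15015) mod (ℚ^×)²; places V = {2, 3, 5, 7, 11, 13, ∞}.
(a,b)_∞: sgn(39)=+, sgn(15015)=+, so +1.
(a,b)_5: α=0, u≡1; β=3, v≡2 (mod 5); (1|5)=+1, (2|5)=-1; sign (−1)^0·+1^3·-1^0 = +1.
(a,b)_7: α=0, u≡4; β=1, v≡6 (mod 7); (4|7)=+1, (6|7)=-1; sign (−1)^0·+1^1·-1^0 = +1.
(a,b)_13: α=1, u≡10; β=1, v≡6 (mod 13); (10|13)=+1, (6|13)=-1; sign (−1)^0·+1^1·-1^1 = -1.
(a,b)_2: α=-6, β=0; u≡7, v≡7 (mod 8); ε(u)ε(v)=1·1, αω(v)=-6·0, βω(u)=0·0; sum ≡ 1  ⇒  -1.
(a,b)_11: α=0, u≡8; β=1, v≡4 (mod 11); (8|11)=-1, (4|11)=+1; sign (−1)^0·-1^1·+1^0 = -1.
(a,b)_3: α=1, u≡1; β=-1, v≡1 (mod 3); (1|3)=+1, (1|3)=+1; sign (−1)^1·+1^-1·+1^1 = -1.
Ram(39, 15015) = {2, 3, 11, 13}; no ℚ_2-point on the conic.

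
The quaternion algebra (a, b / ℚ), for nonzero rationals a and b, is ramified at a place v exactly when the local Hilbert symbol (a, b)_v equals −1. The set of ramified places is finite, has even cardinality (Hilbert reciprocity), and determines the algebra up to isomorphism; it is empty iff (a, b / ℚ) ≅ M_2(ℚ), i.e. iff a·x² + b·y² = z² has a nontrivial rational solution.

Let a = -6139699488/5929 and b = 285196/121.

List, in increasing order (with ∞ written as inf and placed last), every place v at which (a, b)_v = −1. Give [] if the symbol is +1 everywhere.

(a, b) ≡ (-42636802, 71299) mod (ℚ^×)²; places V = {2, 3, 7, 11, 13, 23, 37, 41, 47, ∞}.
(a,b)_3: α=2, u≡2; β=0, v≡1 (mod 3); (2|3)=-1, (1|3)=+1; sign (−1)^0·-1^0·+1^2 = +1.
(a,b)_41: α=1, u≡23; β=1, v≡7 (mod 41); (23|41)=+1, (7|41)=-1; sign (−1)^0·+1^1·-1^1 = -1.
(a,b)_2: α=5, β=2; u≡7, v≡3 (mod 8); ε(u)ε(v)=1·1, αω(v)=5·1, βω(u)=2·0; sum ≡ 0  ⇒  +1.
(a,b)_37: α=1, u≡8; β=1, v≡16 (mod 37); (8|37)=-1, (16|37)=+1; sign (−1)^0·-1^1·+1^1 = -1.
(a,b)_7: α=-2, u≡4; β=0, v≡1 (mod 7); (4|7)=+1, (1|7)=+1; sign (−1)^0·+1^0·+1^-2 = +1.
(a,b)_11: α=-2, u≡9; β=-2, v≡10 (mod 11); (9|11)=+1, (10|11)=-1; sign (−1)^0·+1^-2·-1^-2 = +1.
(a,b)_13: α=1, u≡3; β=0, v≡7 (mod 13); (3|13)=+1, (7|13)=-1; sign (−1)^0·+1^0·-1^1 = -1.
(a,b)_23: α=1, u≡1; β=0, v≡7 (mod 23); (1|23)=+1, (7|23)=-1; sign (−1)^0·+1^0·-1^1 = -1.
(a,b)_47: α=1, u≡12; β=1, v≡35 (mod 47); (12|47)=+1, (35|47)=-1; sign (−1)^1·+1^1·-1^1 = +1.
(a,b)_∞: sgn(-42636802)=−, sgn(71299)=+, so +1.
Ram(-42636802, 71299) = {13, 23, 37, 41}; no ℚ_13-point on the conic.

[13, 23, 37, 41]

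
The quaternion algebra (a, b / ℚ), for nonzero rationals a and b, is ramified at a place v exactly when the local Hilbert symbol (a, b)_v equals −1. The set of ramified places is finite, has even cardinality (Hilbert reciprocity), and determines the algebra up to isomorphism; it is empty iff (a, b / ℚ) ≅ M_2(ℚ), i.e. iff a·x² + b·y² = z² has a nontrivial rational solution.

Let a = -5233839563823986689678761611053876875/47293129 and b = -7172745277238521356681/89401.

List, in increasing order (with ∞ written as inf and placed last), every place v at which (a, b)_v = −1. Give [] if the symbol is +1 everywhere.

[19, 37, 41, 47, 53, inf]

Mod squares: a ≡ -25969523, b ≡ -4089. Check v ∈ {∞, 2, 3, 5, 7, 13, 17, 19, 23, 29, 37, 41, 47, 53}.
v=53: a=53^3·(≡25), b=53^2·(≡41) mod 53; (25|53)=+1, (41|53)=-1; (−1)^{3·2·26}·(+1)^2·(-1)^3 = -1.
v=29: a=29^2·(≡25), b=29^1·(≡13) mod 29; (25|29)=+1, (13|29)=+1; (−1)^{2·1·14}·(+1)^1·(+1)^2 = +1.
v=3: a=3^8·(≡1), b=3^3·(≡2) mod 3; (1|3)=+1, (2|3)=-1; (−1)^{8·3·1}·(+1)^3·(-1)^8 = +1.
v=47: a=47^2·(≡19), b=47^1·(≡17) mod 47; (19|47)=-1, (17|47)=+1; (−1)^{2·1·23}·(-1)^1·(+1)^2 = -1.
v=13: a=13^-2·(≡2), b=13^-2·(≡8) mod 13; (2|13)=-1, (8|13)=-1; (−1)^{-2·-2·6}·(-1)^-2·(-1)^-2 = +1.
v=5: a=5^4·(≡3), b=5^0·(≡4) mod 5; (3|5)=-1, (4|5)=+1; (−1)^{4·0·2}·(-1)^0·(+1)^4 = +1.
v=17: a=17^5·(≡13), b=17^4·(≡15) mod 17; (13|17)=+1, (15|17)=+1; (−1)^{5·4·8}·(+1)^4·(+1)^5 = +1.
v=37: a=37^3·(≡25), b=37^2·(≡35) mod 37; (25|37)=+1, (35|37)=-1; (−1)^{3·2·18}·(+1)^2·(-1)^3 = -1.
v=23: a=23^-4·(≡14), b=23^-2·(≡21) mod 23; (14|23)=-1, (21|23)=-1; (−1)^{-4·-2·11}·(-1)^-2·(-1)^-4 = +1.
v=2: v_2(a)=0, v_2(b)=0; units ≡ 5, 7 (mod 8); ε·ε+αω+βω = 0·1+0·0+0·1 ≡ 0  ⇒  (a,b)_2 = +1.
v=19: a=19^1·(≡17), b=19^2·(≡8) mod 19; (17|19)=+1, (8|19)=-1; (−1)^{1·2·9}·(+1)^2·(-1)^1 = -1.
v=41: a=41^3·(≡12), b=41^2·(≡29) mod 41; (12|41)=-1, (29|41)=-1; (−1)^{3·2·20}·(-1)^2·(-1)^3 = -1.
v=∞: -25969523 < 0 and -4089 < 0  ⇒  (a,b)_∞ = -1.
v=7: a=7^2·(≡4), b=7^0·(≡6) mod 7; (4|7)=+1, (6|7)=-1; (−1)^{2·0·3}·(+1)^0·(-1)^2 = +1.
(-25969523, -4089 / ℚ) ramifies at {19, 37, 41, 47, 53, ∞}: a division algebra.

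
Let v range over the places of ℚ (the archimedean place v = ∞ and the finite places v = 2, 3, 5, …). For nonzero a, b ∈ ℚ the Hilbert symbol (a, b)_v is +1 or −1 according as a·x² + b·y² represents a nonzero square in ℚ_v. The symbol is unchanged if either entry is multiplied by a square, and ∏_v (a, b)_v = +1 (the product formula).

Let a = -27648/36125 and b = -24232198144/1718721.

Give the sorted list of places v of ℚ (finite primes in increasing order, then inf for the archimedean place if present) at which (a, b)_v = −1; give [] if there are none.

(a, b) ≡ (-15, -154) mod (ℚ^×)²; places V = {2, 3, 5, 7, 11, 17, 19, 23, ∞}.
(a,b)_5: α=-3, u≡3; β=0, v≡1 (mod 5); (3|5)=-1, (1|5)=+1; sign (−1)^0·-1^0·+1^-3 = +1.
(a,b)_11: α=0, u≡6; β=1, v≡10 (mod 11); (6|11)=-1, (10|11)=-1; sign (−1)^0·-1^1·-1^0 = -1.
(a,b)_17: α=-2, u≡16; β=0, v≡16 (mod 17); (16|17)=+1, (16|17)=+1; sign (−1)^0·+1^0·+1^-2 = +1.
(a,b)_7: α=0, u≡6; β=5, v≡3 (mod 7); (6|7)=-1, (3|7)=-1; sign (−1)^0·-1^5·-1^0 = -1.
(a,b)_2: α=10, β=17; u≡1, v≡3 (mod 8); ε(u)ε(v)=0·1, αω(v)=10·1, βω(u)=17·0; sum ≡ 0  ⇒  +1.
(a,b)_23: α=0, u≡6; β=-2, v≡14 (mod 23); (6|23)=+1, (14|23)=-1; sign (−1)^0·+1^-2·-1^0 = +1.
(a,b)_∞: sgn(-15)=−, sgn(-154)=−, so -1.
(a,b)_19: α=0, u≡9; β=-2, v≡4 (mod 19); (9|19)=+1, (4|19)=+1; sign (−1)^0·+1^-2·+1^0 = +1.
(a,b)_3: α=3, u≡1; β=-2, v≡2 (mod 3); (1|3)=+1, (2|3)=-1; sign (−1)^0·+1^-2·-1^3 = -1.
(-15, -154 / ℚ) ramifies at {3, 7, 11, ∞}: a division algebra.

[3, 7, 11, inf]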